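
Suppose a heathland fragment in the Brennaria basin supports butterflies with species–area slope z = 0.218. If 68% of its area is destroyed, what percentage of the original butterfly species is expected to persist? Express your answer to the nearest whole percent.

S_new/S_old = (A_new/A_old)^z = 0.32^0.218
= exp(0.218 × ln 0.32) = exp(0.218 × -1.1394) = exp(-0.2484) ≈ 0.7801

78%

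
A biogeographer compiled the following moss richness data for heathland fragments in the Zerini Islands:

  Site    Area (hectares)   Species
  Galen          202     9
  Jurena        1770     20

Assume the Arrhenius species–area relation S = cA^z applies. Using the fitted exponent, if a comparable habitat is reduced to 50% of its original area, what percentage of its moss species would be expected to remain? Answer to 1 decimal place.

z = ln(20/9) / ln(1770/202) = 0.7985 / 2.1705 = 0.3679
S_new/S_old = (A_new/A_old)^z = 0.5^0.3679 = exp(0.3679 × -0.6931) = 0.7749

77.5%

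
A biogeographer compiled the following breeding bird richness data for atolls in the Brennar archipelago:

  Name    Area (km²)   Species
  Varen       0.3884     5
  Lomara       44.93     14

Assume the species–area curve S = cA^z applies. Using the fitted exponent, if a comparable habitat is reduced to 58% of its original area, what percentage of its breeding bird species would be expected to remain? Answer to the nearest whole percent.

89%

z = ln(14/5) / ln(44.93/0.3884) = 1.0296 / 4.7508 = 0.2167
S_new/S_old = (A_new/A_old)^z = 0.58^0.2167 = exp(0.2167 × -0.5447) = 0.8886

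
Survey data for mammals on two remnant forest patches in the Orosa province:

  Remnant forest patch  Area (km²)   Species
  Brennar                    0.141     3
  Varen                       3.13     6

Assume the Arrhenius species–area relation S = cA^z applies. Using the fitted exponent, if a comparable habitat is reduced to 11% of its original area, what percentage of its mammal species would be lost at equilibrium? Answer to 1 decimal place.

z = ln(6/3) / ln(3.13/0.141) = 0.6931 / 3.1000 = 0.2236
S_new/S_old = (A_new/A_old)^z = 0.11^0.2236 = exp(0.2236 × -2.2073) = 0.6105
Fraction lost = 1 − 0.6105 = 0.3895

39.0%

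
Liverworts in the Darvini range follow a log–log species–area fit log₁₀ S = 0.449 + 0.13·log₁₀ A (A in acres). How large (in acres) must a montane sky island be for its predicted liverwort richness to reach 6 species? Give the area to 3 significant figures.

6 = 2.812 × A^0.13  ⇒  A^0.13 = 6/2.812 = 2.134
ln A = ln(2.134) / 0.13 = 0.7579 / 0.13 = 5.8300
A = e^5.8300 ≈ 340.4 acres

340 acres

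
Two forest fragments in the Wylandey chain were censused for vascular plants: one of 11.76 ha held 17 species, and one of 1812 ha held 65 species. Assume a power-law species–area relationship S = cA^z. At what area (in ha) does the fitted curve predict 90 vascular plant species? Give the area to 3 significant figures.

z = ln(65/17) / ln(1812/11.76) = 1.3412 / 5.0375 = 0.2662
c = 17 / 11.76^0.2662 = 17 / 1.927 = 8.82
A = (90/8.82)^(1/0.2662) ⇒ ln A = ln(10.2)/0.2662 = 8.7245
A = e^8.7245 ≈ 6152 ha

6150 ha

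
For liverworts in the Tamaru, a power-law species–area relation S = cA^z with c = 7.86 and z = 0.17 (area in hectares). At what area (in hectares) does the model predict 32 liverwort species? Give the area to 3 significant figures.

32 = 7.86 × A^0.17  ⇒  A^0.17 = 32/7.86 = 4.071
ln A = ln(4.071) / 0.17 = 1.4039 / 0.17 = 8.2585
A = e^8.2585 ≈ 3860 hectares

3860 hectares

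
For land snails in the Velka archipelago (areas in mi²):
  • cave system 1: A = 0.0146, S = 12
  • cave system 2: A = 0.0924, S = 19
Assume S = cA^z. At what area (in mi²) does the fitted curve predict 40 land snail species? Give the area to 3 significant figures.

z = ln(19/12) / ln(0.0924/0.0146) = 0.4595 / 1.8451 = 0.2491
c = 12 / 0.0146^0.2491 = 12 / 0.349 = 34.38
A = (40/34.38)^(1/0.2491) ⇒ ln A = ln(1.163)/0.2491 = 0.6074
A = e^0.6074 ≈ 1.836 mi²

1.84 mi²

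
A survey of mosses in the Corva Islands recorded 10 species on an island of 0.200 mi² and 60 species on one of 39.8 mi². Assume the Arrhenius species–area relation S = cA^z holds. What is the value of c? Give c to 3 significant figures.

z = ln(S₂/S₁) / ln(A₂/A₁) = ln(60/10) / ln(39.8/0.2) = 1.7918 / 5.2933 = 0.3385
c = S₁ / A₁^z = 10 / 0.2^0.3385 = 10 / 0.58 = 17.24

17.2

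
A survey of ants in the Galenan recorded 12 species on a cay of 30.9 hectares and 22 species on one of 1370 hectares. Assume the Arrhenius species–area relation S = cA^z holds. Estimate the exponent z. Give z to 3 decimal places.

0.160

Taking logs: ln S = ln c + z ln A, so z = (ln S₂ − ln S₁)/(ln A₂ − ln A₁).
z = ln(22/12) / ln(1370/30.9) = ln(1.833) / ln(44.34) = 0.6061 / 3.7918 = 0.1599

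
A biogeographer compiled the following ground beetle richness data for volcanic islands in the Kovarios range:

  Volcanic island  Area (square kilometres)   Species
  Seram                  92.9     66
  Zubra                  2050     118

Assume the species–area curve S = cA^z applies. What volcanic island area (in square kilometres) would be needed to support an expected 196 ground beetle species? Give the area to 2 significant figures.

z = ln(118/66) / ln(2050/92.9) = 0.5810 / 3.0941 = 0.1878
c = 66 / 92.9^0.1878 = 66 / 2.342 = 28.18
A = (196/28.18)^(1/0.1878) ⇒ ln A = ln(6.955)/0.1878 = 10.3277
A = e^10.3277 ≈ 30569 square kilometres

31000 square kilometres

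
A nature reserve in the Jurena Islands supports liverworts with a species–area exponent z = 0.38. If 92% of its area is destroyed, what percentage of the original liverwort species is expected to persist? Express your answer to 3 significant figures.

38.3%

S_new/S_old = (A_new/A_old)^z = 0.08^0.38
= exp(0.38 × ln 0.08) = exp(0.38 × -2.5257) = exp(-0.9598) ≈ 0.383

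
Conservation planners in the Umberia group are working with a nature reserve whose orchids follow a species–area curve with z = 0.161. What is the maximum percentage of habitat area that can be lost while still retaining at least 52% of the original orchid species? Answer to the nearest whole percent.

98%

Need (A_new/A_old)^0.161 = 0.52, so A_new/A_old = 0.52^(1/0.161) = 0.52^6.211
ln(A_new/A_old) = ln 0.52 / 0.161 = -0.6539 / 0.161 = -4.0617
A_new/A_old = e^-4.0617 ≈ 0.01722
Fraction that can be lost = 1 − 0.01722 = 0.9828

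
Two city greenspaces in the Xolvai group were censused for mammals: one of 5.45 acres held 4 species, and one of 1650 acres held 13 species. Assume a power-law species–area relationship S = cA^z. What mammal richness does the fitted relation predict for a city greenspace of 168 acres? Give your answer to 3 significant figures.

z = ln(13/4) / ln(1650/5.45) = 1.1787 / 5.7129 = 0.2063
c = 4 / 5.45^0.2063 = 4 / 1.419 = 2.819
S₃ = 2.819 × 168^0.2063 = 2.819 × 2.878 ≈ 8.114

8.11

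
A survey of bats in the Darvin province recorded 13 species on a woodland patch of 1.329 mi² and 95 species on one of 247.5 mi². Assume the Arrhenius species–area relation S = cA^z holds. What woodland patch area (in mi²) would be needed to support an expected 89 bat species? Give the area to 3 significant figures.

z = ln(95/13) / ln(247.5/1.329) = 1.9889 / 5.2270 = 0.3805
c = 13 / 1.329^0.3805 = 13 / 1.114 = 11.67
A = (89/11.67)^(1/0.3805) ⇒ ln A = ln(7.629)/0.3805 = 5.3400
A = e^5.3400 ≈ 208.5 mi²

209 mi²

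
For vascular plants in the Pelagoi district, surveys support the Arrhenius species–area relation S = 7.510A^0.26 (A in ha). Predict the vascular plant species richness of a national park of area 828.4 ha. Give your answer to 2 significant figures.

43

S = 7.51 × 828.4^0.26
ln S = ln 7.51 + 0.26 × ln 828.4 = 2.0162 + 0.26 × 6.7195 = 3.7633
S = e^3.7633 ≈ 43.09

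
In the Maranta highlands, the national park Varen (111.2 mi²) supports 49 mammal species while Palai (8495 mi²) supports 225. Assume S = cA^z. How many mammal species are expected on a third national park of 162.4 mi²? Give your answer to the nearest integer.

56

z = ln(225/49) / ln(8495/111.2) = 1.5243 / 4.3359 = 0.3515
c = 49 / 111.2^0.3515 = 49 / 5.24 = 9.352
S₃ = 9.352 × 162.4^0.3515 = 9.352 × 5.986 ≈ 55.98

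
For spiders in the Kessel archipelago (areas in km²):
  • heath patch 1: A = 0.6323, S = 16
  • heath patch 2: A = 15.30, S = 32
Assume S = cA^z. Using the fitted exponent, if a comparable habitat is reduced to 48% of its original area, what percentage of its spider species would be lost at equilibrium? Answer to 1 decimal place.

14.8%

z = ln(32/16) / ln(15.3/0.6323) = 0.6931 / 3.1862 = 0.2175
S_new/S_old = (A_new/A_old)^z = 0.48^0.2175 = exp(0.2175 × -0.7340) = 0.8524
Fraction lost = 1 − 0.8524 = 0.1476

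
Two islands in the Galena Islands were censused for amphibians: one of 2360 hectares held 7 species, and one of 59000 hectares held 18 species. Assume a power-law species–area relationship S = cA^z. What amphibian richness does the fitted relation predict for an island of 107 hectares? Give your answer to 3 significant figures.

2.82

z = ln(18/7) / ln(59000/2360) = 0.9445 / 3.2189 = 0.2934
c = 7 / 2360^0.2934 = 7 / 9.765 = 0.7169
S₃ = 0.7169 × 107^0.2934 = 0.7169 × 3.94 ≈ 2.824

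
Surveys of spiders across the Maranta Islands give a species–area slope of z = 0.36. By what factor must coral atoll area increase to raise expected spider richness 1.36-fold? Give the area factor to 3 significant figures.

2.35

(A₂/A₁)^0.36 = 1.36, so A₂/A₁ = 1.36^(1/0.36) = 1.36^2.778
ln(A₂/A₁) = ln 1.36 / 0.36 = 0.3075 / 0.36 = 0.8541
A₂/A₁ = e^0.8541 ≈ 2.349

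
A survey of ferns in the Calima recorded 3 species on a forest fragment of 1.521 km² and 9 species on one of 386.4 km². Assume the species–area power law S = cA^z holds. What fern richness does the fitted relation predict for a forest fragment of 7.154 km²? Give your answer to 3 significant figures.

4.08

z = ln(9/3) / ln(386.4/1.521) = 1.0986 / 5.5375 = 0.1984
c = 3 / 1.521^0.1984 = 3 / 1.087 = 2.761
S₃ = 2.761 × 7.154^0.1984 = 2.761 × 1.478 ≈ 4.079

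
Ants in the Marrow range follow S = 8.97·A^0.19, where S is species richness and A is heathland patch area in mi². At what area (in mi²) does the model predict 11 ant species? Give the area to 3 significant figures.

11 = 8.97 × A^0.19  ⇒  A^0.19 = 11/8.97 = 1.226
ln A = ln(1.226) / 0.19 = 0.2040 / 0.19 = 1.0737
A = e^1.0737 ≈ 2.926 mi²

2.93 mi²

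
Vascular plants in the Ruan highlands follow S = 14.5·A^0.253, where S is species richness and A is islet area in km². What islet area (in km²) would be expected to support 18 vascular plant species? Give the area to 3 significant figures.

18 = 14.5 × A^0.253  ⇒  A^0.253 = 18/14.5 = 1.241
ln A = ln(1.241) / 0.253 = 0.2162 / 0.253 = 0.8546
A = e^0.8546 ≈ 2.351 km²

2.35 km²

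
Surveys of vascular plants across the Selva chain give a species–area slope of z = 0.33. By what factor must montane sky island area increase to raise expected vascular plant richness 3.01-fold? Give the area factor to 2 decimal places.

28.20

(A₂/A₁)^0.33 = 3.01, so A₂/A₁ = 3.01^(1/0.33) = 3.01^3.03
ln(A₂/A₁) = ln 3.01 / 0.33 = 1.1019 / 0.33 = 3.3392
A₂/A₁ = e^3.3392 ≈ 28.2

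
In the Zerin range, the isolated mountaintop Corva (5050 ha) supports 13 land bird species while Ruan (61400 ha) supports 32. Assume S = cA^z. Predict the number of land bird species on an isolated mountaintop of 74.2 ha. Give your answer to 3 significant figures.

z = ln(32/13) / ln(61400/5050) = 0.9008 / 2.4980 = 0.3606
c = 13 / 5050^0.3606 = 13 / 21.65 = 0.6005
S₃ = 0.6005 × 74.2^0.3606 = 0.6005 × 4.726 ≈ 2.838

2.84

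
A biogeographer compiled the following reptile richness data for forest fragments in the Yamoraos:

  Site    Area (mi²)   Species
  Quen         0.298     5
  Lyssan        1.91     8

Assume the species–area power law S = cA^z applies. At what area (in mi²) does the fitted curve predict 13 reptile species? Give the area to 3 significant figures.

z = ln(8/5) / ln(1.91/0.298) = 0.4700 / 1.8578 = 0.2530
c = 5 / 0.298^0.2530 = 5 / 0.7362 = 6.792
A = (13/6.792)^(1/0.2530) ⇒ ln A = ln(1.914)/0.2530 = 2.5662
A = e^2.5662 ≈ 13.02 mi²

13.0 mi²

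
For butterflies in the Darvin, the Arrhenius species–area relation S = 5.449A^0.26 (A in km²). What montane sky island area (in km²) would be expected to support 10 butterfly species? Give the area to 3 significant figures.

10.3 km²

10 = 5.449 × A^0.26  ⇒  A^0.26 = 10/5.449 = 1.835
ln A = ln(1.835) / 0.26 = 0.6072 / 0.26 = 2.3352
A = e^2.3352 ≈ 10.33 km²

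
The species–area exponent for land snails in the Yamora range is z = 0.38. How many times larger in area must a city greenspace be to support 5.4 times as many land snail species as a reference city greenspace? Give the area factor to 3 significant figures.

(A₂/A₁)^0.38 = 5.4, so A₂/A₁ = 5.4^(1/0.38) = 5.4^2.632
ln(A₂/A₁) = ln 5.4 / 0.38 = 1.6864 / 0.38 = 4.4379
A₂/A₁ = e^4.4379 ≈ 84.6

84.6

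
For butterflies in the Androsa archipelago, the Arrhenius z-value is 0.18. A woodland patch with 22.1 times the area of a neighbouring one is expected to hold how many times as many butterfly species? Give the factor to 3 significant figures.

S₂/S₁ = (A₂/A₁)^z = 22.1^0.18
ln(S₂/S₁) = 0.18 × ln 22.1 = 0.18 × 3.0956 = 0.5572
S₂/S₁ = e^0.5572 ≈ 1.746

1.75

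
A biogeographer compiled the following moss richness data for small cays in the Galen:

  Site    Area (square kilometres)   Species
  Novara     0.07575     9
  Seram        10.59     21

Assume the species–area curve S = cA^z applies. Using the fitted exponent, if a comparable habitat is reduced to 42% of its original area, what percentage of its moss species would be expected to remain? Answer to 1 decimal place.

z = ln(21/9) / ln(10.59/0.07575) = 0.8473 / 4.9402 = 0.1715
S_new/S_old = (A_new/A_old)^z = 0.42^0.1715 = exp(0.1715 × -0.8675) = 0.8618

86.2%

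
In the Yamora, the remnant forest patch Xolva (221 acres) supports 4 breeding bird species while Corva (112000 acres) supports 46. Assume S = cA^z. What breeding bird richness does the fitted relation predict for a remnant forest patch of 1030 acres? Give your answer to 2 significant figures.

z = ln(46/4) / ln(112000/221) = 2.4423 / 6.2281 = 0.3922
c = 4 / 221^0.3922 = 4 / 8.305 = 0.4816
S₃ = 0.4816 × 1030^0.3922 = 0.4816 × 15.19 ≈ 7.315

7.3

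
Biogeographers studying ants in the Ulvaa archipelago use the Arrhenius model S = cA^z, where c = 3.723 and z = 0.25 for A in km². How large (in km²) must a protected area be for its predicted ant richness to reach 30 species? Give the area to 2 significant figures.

4200 km²

30 = 3.723 × A^0.25  ⇒  A^0.25 = 30/3.723 = 8.058
ln A = ln(8.058) / 0.25 = 2.0867 / 0.25 = 8.3467
A = e^8.3467 ≈ 4216 km²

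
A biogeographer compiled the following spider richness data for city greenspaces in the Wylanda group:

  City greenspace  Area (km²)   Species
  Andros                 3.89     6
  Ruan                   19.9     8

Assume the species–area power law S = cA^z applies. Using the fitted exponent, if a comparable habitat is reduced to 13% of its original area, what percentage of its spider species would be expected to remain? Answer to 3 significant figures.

69.8%

z = ln(8/6) / ln(19.9/3.89) = 0.2877 / 1.6323 = 0.1762
S_new/S_old = (A_new/A_old)^z = 0.13^0.1762 = exp(0.1762 × -2.0402) = 0.698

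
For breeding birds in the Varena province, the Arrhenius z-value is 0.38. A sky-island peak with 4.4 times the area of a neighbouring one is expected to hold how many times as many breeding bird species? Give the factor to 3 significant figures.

1.76

S₂/S₁ = (A₂/A₁)^z = 4.4^0.38
ln(S₂/S₁) = 0.38 × ln 4.4 = 0.38 × 1.4816 = 0.5630
S₂/S₁ = e^0.5630 ≈ 1.756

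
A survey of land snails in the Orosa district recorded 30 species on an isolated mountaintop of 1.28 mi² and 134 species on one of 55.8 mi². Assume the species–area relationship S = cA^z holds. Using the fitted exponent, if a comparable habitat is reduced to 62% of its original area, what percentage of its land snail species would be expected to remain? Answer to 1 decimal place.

z = ln(134/30) / ln(55.8/1.28) = 1.4966 / 3.7749 = 0.3965
S_new/S_old = (A_new/A_old)^z = 0.62^0.3965 = exp(0.3965 × -0.4780) = 0.8274

82.7%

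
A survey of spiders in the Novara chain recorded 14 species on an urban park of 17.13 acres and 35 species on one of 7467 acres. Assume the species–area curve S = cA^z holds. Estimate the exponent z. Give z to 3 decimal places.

0.151

Taking logs: ln S = ln c + z ln A, so z = (ln S₂ − ln S₁)/(ln A₂ − ln A₁).
z = ln(35/14) / ln(7467/17.13) = ln(2.5) / ln(435.9) = 0.9163 / 6.0774 = 0.1508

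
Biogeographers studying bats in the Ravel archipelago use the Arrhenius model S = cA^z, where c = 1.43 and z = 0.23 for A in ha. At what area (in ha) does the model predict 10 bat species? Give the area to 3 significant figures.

4700 ha

10 = 1.43 × A^0.23  ⇒  A^0.23 = 10/1.43 = 6.993
ln A = ln(6.993) / 0.23 = 1.9449 / 0.23 = 8.4561
A = e^8.4561 ≈ 4704 ha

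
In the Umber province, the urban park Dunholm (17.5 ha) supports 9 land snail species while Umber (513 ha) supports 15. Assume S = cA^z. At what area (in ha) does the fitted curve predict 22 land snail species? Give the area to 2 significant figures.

z = ln(15/9) / ln(513/17.5) = 0.5108 / 3.3781 = 0.1512
c = 9 / 17.5^0.1512 = 9 / 1.542 = 5.838
A = (22/5.838)^(1/0.1512) ⇒ ln A = ln(3.768)/0.1512 = 8.7730
A = e^8.7730 ≈ 6457 ha

6500 ha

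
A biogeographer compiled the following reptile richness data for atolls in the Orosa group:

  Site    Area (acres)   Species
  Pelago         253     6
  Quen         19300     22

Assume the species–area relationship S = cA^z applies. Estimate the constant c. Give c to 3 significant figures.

1.14

z = ln(S₂/S₁) / ln(A₂/A₁) = ln(22/6) / ln(19300/253) = 1.2993 / 4.3345 = 0.2998
c = S₁ / A₁^z = 6 / 253^0.2998 = 6 / 5.252 = 1.142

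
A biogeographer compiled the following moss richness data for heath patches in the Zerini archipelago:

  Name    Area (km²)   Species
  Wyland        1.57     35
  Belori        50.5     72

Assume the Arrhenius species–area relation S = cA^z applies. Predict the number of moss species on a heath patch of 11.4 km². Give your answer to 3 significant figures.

52.8

z = ln(72/35) / ln(50.5/1.57) = 0.7213 / 3.4709 = 0.2078
c = 35 / 1.57^0.2078 = 35 / 1.098 = 31.87
S₃ = 31.87 × 11.4^0.2078 = 31.87 × 1.658 ≈ 52.84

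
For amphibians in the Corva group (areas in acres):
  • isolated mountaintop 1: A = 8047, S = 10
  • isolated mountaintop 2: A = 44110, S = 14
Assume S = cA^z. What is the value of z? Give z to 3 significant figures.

0.198

Taking logs: ln S = ln c + z ln A, so z = (ln S₂ − ln S₁)/(ln A₂ − ln A₁).
z = ln(14/10) / ln(44110/8047) = ln(1.4) / ln(5.482) = 0.3365 / 1.7014 = 0.1978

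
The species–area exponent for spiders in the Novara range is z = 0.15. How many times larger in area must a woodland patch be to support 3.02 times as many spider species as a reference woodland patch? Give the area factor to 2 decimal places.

(A₂/A₁)^0.15 = 3.02, so A₂/A₁ = 3.02^(1/0.15) = 3.02^6.667
ln(A₂/A₁) = ln 3.02 / 0.15 = 1.1053 / 0.15 = 7.3684
A₂/A₁ = e^7.3684 ≈ 1585

1585.06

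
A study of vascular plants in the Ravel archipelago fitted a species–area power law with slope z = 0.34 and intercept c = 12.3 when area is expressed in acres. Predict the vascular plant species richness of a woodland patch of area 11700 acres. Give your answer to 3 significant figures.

S = 12.3 × 11700^0.34
ln S = ln 12.3 + 0.34 × ln 11700 = 2.5096 + 0.34 × 9.3673 = 5.6945
S = e^5.6945 ≈ 297.2

297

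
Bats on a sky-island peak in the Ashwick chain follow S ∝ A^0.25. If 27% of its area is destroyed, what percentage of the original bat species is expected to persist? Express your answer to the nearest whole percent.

92%

S_new/S_old = (A_new/A_old)^z = 0.73^0.25
= exp(0.25 × ln 0.73) = exp(0.25 × -0.3147) = exp(-0.0787) ≈ 0.9243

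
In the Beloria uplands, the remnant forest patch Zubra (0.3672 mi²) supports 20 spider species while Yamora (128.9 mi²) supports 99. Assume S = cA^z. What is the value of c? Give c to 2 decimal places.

26.29

z = ln(S₂/S₁) / ln(A₂/A₁) = ln(99/20) / ln(128.9/0.3672) = 1.5994 / 5.8609 = 0.2729
c = S₁ / A₁^z = 20 / 0.3672^0.2729 = 20 / 0.7608 = 26.29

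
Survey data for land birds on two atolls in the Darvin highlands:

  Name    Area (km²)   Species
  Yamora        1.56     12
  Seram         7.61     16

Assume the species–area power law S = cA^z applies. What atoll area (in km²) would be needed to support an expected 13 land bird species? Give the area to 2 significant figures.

2.4 km²

z = ln(16/12) / ln(7.61/1.56) = 0.2877 / 1.5848 = 0.1815
c = 12 / 1.56^0.1815 = 12 / 1.084 = 11.07
A = (13/11.07)^(1/0.1815) ⇒ ln A = ln(1.174)/0.1815 = 0.8856
A = e^0.8856 ≈ 2.424 km²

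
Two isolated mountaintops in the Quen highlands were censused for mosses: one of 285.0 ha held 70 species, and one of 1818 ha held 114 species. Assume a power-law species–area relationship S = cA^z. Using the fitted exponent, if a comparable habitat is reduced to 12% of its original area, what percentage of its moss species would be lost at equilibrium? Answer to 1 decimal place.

42.8%

z = ln(114/70) / ln(1818/285) = 0.4877 / 1.8530 = 0.2632
S_new/S_old = (A_new/A_old)^z = 0.12^0.2632 = exp(0.2632 × -2.1203) = 0.5723
Fraction lost = 1 − 0.5723 = 0.4277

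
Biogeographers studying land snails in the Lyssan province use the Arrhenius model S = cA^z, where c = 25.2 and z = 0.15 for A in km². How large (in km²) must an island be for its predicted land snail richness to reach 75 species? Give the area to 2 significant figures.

1400 km²

75 = 25.2 × A^0.15  ⇒  A^0.15 = 75/25.2 = 2.976
ln A = ln(2.976) / 0.15 = 1.0906 / 0.15 = 7.2710
A = e^7.2710 ≈ 1438 km²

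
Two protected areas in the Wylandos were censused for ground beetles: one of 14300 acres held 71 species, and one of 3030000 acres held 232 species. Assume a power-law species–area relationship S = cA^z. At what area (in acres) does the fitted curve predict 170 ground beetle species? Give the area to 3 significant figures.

742000 acres

z = ln(232/71) / ln(3030000/14300) = 1.1841 / 5.3561 = 0.2211
c = 71 / 14300^0.2211 = 71 / 8.291 = 8.563
A = (170/8.563)^(1/0.2211) ⇒ ln A = ln(19.85)/0.2211 = 13.5175
A = e^13.5175 ≈ 742329 acres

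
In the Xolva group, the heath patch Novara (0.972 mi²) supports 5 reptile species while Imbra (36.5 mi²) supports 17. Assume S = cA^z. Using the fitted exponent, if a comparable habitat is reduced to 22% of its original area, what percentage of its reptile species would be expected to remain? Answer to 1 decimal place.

z = ln(17/5) / ln(36.5/0.972) = 1.2238 / 3.6257 = 0.3375
S_new/S_old = (A_new/A_old)^z = 0.22^0.3375 = exp(0.3375 × -1.5141) = 0.5999

60.0%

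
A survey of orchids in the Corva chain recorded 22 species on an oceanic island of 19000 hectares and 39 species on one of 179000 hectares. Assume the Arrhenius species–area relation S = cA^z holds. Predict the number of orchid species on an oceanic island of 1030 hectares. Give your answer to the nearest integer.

10

z = ln(39/22) / ln(179000/19000) = 0.5725 / 2.2429 = 0.2553
c = 22 / 19000^0.2553 = 22 / 12.36 = 1.779
S₃ = 1.779 × 1030^0.2553 = 1.779 × 5.875 ≈ 10.45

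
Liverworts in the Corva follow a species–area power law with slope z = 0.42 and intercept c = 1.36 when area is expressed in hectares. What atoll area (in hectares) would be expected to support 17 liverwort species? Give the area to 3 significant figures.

409 hectares

17 = 1.36 × A^0.42  ⇒  A^0.42 = 17/1.36 = 12.5
ln A = ln(12.5) / 0.42 = 2.5257 / 0.42 = 6.0136
A = e^6.0136 ≈ 409 hectares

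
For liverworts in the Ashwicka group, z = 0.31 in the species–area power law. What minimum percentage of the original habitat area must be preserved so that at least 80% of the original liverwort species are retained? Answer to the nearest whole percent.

Need (A_new/A_old)^0.31 = 0.8, so A_new/A_old = 0.8^(1/0.31) = 0.8^3.226
ln(A_new/A_old) = ln 0.8 / 0.31 = -0.2231 / 0.31 = -0.7198
A_new/A_old = e^-0.7198 ≈ 0.4868

49%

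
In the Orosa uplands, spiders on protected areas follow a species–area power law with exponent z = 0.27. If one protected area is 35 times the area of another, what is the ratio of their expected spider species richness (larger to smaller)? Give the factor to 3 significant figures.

S₂/S₁ = (A₂/A₁)^z = 35^0.27
ln(S₂/S₁) = 0.27 × ln 35 = 0.27 × 3.5553 = 0.9599
S₂/S₁ = e^0.9599 ≈ 2.612

2.61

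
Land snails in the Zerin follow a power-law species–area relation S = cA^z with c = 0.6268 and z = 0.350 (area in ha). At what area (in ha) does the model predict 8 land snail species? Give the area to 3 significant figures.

1450 ha

8 = 0.6268 × A^0.35  ⇒  A^0.35 = 8/0.6268 = 12.76
ln A = ln(12.76) / 0.35 = 2.5466 / 0.35 = 7.2759
A = e^7.2759 ≈ 1445 ha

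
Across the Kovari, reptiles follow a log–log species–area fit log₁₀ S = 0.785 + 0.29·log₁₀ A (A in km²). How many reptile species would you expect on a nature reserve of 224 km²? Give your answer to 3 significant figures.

29.3

S = 6.095 × 224^0.29 = 6.095 × 4.804 ≈ 29.28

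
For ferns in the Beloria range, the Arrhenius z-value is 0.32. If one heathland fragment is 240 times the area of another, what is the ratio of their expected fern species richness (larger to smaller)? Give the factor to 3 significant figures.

S₂/S₁ = (A₂/A₁)^z = 240^0.32
ln(S₂/S₁) = 0.32 × ln 240 = 0.32 × 5.4806 = 1.7538
S₂/S₁ = e^1.7538 ≈ 5.777

5.78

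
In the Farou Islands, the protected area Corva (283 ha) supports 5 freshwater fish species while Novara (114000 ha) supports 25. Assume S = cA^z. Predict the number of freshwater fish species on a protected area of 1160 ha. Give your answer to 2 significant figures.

7.3

z = ln(25/5) / ln(114000/283) = 1.6094 / 5.9985 = 0.2683
c = 5 / 283^0.2683 = 5 / 4.548 = 1.099
S₃ = 1.099 × 1160^0.2683 = 1.099 × 6.641 ≈ 7.301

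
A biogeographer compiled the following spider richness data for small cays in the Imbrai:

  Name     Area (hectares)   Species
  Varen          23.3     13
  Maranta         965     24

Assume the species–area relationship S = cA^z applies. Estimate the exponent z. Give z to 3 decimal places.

0.165

Taking logs: ln S = ln c + z ln A, so z = (ln S₂ − ln S₁)/(ln A₂ − ln A₁).
z = ln(24/13) / ln(965/23.3) = ln(1.846) / ln(41.42) = 0.6131 / 3.7237 = 0.1647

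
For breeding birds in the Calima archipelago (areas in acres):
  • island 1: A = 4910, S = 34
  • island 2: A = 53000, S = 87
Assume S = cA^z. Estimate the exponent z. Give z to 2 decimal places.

0.39

Taking logs: ln S = ln c + z ln A, so z = (ln S₂ − ln S₁)/(ln A₂ − ln A₁).
z = ln(87/34) / ln(53000/4910) = ln(2.559) / ln(10.79) = 0.9395 / 2.3790 = 0.3949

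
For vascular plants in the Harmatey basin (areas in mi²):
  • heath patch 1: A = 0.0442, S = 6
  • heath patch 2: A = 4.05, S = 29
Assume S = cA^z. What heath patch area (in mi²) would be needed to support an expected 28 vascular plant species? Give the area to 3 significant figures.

z = ln(29/6) / ln(4.05/0.0442) = 1.5755 / 4.5177 = 0.3487
c = 6 / 0.0442^0.3487 = 6 / 0.337 = 17.81
A = (28/17.81)^(1/0.3487) ⇒ ln A = ln(1.573)/0.3487 = 1.2981
A = e^1.2981 ≈ 3.662 mi²

3.66 mi²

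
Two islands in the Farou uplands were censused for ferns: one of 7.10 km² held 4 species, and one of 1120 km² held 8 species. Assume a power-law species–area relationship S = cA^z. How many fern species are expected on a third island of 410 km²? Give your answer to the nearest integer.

z = ln(8/4) / ln(1120/7.1) = 0.6931 / 5.0610 = 0.1370
c = 4 / 7.1^0.1370 = 4 / 1.308 = 3.058
S₃ = 3.058 × 410^0.1370 = 3.058 × 2.28 ≈ 6.971

7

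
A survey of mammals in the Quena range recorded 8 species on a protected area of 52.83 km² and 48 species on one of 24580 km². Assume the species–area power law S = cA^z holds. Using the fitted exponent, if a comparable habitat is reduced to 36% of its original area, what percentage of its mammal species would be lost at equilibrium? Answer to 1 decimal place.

25.8%

z = ln(48/8) / ln(24580/52.83) = 1.7918 / 6.1426 = 0.2917
S_new/S_old = (A_new/A_old)^z = 0.36^0.2917 = exp(0.2917 × -1.0217) = 0.7423
Fraction lost = 1 − 0.7423 = 0.2577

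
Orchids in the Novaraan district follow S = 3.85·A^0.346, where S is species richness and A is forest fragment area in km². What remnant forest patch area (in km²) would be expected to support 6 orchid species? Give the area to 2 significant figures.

3.6 km²

6 = 3.85 × A^0.346  ⇒  A^0.346 = 6/3.85 = 1.558
ln A = ln(1.558) / 0.346 = 0.4437 / 0.346 = 1.2823
A = e^1.2823 ≈ 3.605 km²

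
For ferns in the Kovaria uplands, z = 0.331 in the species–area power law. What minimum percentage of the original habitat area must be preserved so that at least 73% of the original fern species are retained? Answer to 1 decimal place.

Need (A_new/A_old)^0.331 = 0.73, so A_new/A_old = 0.73^(1/0.331) = 0.73^3.021
ln(A_new/A_old) = ln 0.73 / 0.331 = -0.3147 / 0.331 = -0.9508
A_new/A_old = e^-0.9508 ≈ 0.3864

38.6%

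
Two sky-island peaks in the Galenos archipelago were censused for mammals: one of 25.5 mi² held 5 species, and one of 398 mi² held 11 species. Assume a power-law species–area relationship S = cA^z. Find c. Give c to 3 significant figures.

1.97

z = ln(S₂/S₁) / ln(A₂/A₁) = ln(11/5) / ln(398/25.5) = 0.7885 / 2.7478 = 0.2869
c = S₁ / A₁^z = 5 / 25.5^0.2869 = 5 / 2.533 = 1.974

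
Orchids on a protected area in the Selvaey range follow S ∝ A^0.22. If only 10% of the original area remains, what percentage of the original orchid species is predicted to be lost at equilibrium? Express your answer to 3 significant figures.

39.7%

S_new/S_old = (A_new/A_old)^z = 0.1^0.22
= exp(0.22 × ln 0.1) = exp(0.22 × -2.3026) = exp(-0.5066) ≈ 0.6026
Fraction lost = 1 − 0.6026 = 0.3974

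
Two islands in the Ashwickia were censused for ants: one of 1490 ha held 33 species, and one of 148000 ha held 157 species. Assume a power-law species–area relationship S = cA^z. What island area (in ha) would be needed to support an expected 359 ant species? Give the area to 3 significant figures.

1700000 ha

z = ln(157/33) / ln(148000/1490) = 1.5597 / 4.5984 = 0.3392
c = 33 / 1490^0.3392 = 33 / 11.92 = 2.768
A = (359/2.768)^(1/0.3392) ⇒ ln A = ln(129.7)/0.3392 = 14.3434
A = e^14.3434 ≈ 1695288 ha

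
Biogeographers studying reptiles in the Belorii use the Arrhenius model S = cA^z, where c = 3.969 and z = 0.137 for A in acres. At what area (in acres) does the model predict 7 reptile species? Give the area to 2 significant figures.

63 acres

7 = 3.969 × A^0.137  ⇒  A^0.137 = 7/3.969 = 1.764
ln A = ln(1.764) / 0.137 = 0.5674 / 0.137 = 4.1416
A = e^4.1416 ≈ 62.9 acres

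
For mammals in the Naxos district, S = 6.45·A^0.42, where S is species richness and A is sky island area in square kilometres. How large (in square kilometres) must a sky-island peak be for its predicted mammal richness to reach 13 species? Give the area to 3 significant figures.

5.31 square kilometres

13 = 6.45 × A^0.42  ⇒  A^0.42 = 13/6.45 = 2.016
ln A = ln(2.016) / 0.42 = 0.7009 / 0.42 = 1.6687
A = e^1.6687 ≈ 5.305 square kilometres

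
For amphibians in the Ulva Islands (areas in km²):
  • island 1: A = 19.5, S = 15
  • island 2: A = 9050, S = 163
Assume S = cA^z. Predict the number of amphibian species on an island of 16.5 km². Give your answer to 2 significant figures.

z = ln(163/15) / ln(9050/19.5) = 2.3857 / 6.1401 = 0.3885
c = 15 / 19.5^0.3885 = 15 / 3.171 = 4.73
S₃ = 4.73 × 16.5^0.3885 = 4.73 × 2.972 ≈ 14.06

14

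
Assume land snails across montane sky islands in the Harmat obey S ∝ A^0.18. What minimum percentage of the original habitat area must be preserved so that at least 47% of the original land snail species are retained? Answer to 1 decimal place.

1.5%

Need (A_new/A_old)^0.18 = 0.47, so A_new/A_old = 0.47^(1/0.18) = 0.47^5.556
ln(A_new/A_old) = ln 0.47 / 0.18 = -0.7550 / 0.18 = -4.1946
A_new/A_old = e^-4.1946 ≈ 0.01508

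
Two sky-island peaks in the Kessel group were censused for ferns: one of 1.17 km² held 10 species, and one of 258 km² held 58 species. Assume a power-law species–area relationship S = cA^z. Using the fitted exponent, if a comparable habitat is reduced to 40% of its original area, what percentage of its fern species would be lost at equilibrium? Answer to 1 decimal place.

25.8%

z = ln(58/10) / ln(258/1.17) = 1.7579 / 5.3960 = 0.3258
S_new/S_old = (A_new/A_old)^z = 0.4^0.3258 = exp(0.3258 × -0.9163) = 0.7419
Fraction lost = 1 − 0.7419 = 0.2581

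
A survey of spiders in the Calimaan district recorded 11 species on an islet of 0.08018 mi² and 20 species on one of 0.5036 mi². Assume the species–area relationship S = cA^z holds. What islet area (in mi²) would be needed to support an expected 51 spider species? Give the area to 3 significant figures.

8.95 mi²

z = ln(20/11) / ln(0.5036/0.08018) = 0.5978 / 1.8375 = 0.3254
c = 11 / 0.08018^0.3254 = 11 / 0.44 = 25
A = (51/25)^(1/0.3254) ⇒ ln A = ln(2.04)/0.3254 = 2.1912
A = e^2.1912 ≈ 8.946 mi²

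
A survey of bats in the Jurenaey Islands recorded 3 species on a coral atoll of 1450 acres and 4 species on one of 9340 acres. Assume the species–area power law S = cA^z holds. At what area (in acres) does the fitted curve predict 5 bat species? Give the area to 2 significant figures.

z = ln(4/3) / ln(9340/1450) = 0.2877 / 1.8627 = 0.1544
c = 3 / 1450^0.1544 = 3 / 3.078 = 0.9747
A = (5/0.9747)^(1/0.1544) ⇒ ln A = ln(5.13)/0.1544 = 10.5869
A = e^10.5869 ≈ 39613 acres

40000 acres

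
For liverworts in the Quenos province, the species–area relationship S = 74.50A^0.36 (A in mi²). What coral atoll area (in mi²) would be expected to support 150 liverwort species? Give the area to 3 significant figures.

6.99 mi²

150 = 74.5 × A^0.36  ⇒  A^0.36 = 150/74.5 = 2.013
ln A = ln(2.013) / 0.36 = 0.6998 / 0.36 = 1.9440
A = e^1.9440 ≈ 6.987 mi²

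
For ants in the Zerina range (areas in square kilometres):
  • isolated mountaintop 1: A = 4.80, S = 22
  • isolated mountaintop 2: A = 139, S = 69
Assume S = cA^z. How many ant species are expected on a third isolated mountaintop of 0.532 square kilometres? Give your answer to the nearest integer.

z = ln(69/22) / ln(139/4.8) = 1.1431 / 3.3659 = 0.3396
c = 22 / 4.8^0.3396 = 22 / 1.704 = 12.91
S₃ = 12.91 × 0.532^0.3396 = 12.91 × 0.8071 ≈ 10.42

10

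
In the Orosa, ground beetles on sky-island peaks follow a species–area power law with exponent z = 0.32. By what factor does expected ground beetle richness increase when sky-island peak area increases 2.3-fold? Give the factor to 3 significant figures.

S₂/S₁ = (A₂/A₁)^z = 2.3^0.32
ln(S₂/S₁) = 0.32 × ln 2.3 = 0.32 × 0.8329 = 0.2665
S₂/S₁ = e^0.2665 ≈ 1.305

1.31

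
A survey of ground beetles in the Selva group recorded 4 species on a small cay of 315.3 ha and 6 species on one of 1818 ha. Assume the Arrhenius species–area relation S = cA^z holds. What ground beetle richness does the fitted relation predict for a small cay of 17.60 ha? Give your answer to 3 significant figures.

2.05

z = ln(6/4) / ln(1818/315.3) = 0.4055 / 1.7520 = 0.2314
c = 4 / 315.3^0.2314 = 4 / 3.787 = 1.056
S₃ = 1.056 × 17.6^0.2314 = 1.056 × 1.942 ≈ 2.051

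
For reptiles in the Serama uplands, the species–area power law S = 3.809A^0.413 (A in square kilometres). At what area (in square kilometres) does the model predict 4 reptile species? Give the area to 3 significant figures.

4 = 3.809 × A^0.413  ⇒  A^0.413 = 4/3.809 = 1.05
ln A = ln(1.05) / 0.413 = 0.0489 / 0.413 = 0.1185
A = e^0.1185 ≈ 1.126 square kilometres

1.13 square kilometres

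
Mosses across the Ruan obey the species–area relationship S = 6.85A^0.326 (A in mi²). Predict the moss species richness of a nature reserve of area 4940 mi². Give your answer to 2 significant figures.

S = 6.85 × 4940^0.326 = 6.85 × 16 ≈ 109.6

110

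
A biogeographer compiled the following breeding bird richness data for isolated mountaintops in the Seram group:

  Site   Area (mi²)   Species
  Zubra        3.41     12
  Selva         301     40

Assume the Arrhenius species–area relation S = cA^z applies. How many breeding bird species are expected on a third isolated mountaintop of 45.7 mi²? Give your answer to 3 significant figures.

z = ln(40/12) / ln(301/3.41) = 1.2040 / 4.4804 = 0.2687
c = 12 / 3.41^0.2687 = 12 / 1.39 = 8.63
S₃ = 8.63 × 45.7^0.2687 = 8.63 × 2.793 ≈ 24.1

24.1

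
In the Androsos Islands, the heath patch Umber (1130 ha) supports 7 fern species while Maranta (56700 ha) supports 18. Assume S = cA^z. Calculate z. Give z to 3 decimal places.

Taking logs: ln S = ln c + z ln A, so z = (ln S₂ − ln S₁)/(ln A₂ − ln A₁).
z = ln(18/7) / ln(56700/1130) = ln(2.571) / ln(50.18) = 0.9445 / 3.9156 = 0.2412

0.241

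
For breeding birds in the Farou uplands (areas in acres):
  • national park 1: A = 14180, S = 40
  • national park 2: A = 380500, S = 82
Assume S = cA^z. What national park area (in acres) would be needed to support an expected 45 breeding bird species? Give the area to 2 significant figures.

24000 acres

z = ln(82/40) / ln(380500/14180) = 0.7178 / 3.2897 = 0.2182
c = 40 / 14180^0.2182 = 40 / 8.053 = 4.967
A = (45/4.967)^(1/0.2182) ⇒ ln A = ln(9.059)/0.2182 = 10.0994
A = e^10.0994 ≈ 24327 acres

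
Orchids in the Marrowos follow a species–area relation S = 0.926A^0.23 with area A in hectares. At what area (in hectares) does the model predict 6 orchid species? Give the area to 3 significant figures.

6 = 0.926 × A^0.23  ⇒  A^0.23 = 6/0.926 = 6.479
ln A = ln(6.479) / 0.23 = 1.8686 / 0.23 = 8.1245
A = e^8.1245 ≈ 3376 hectares

3380 hectares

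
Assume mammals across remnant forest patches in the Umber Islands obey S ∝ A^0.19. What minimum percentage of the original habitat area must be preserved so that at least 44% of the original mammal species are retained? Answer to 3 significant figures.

Need (A_new/A_old)^0.19 = 0.44, so A_new/A_old = 0.44^(1/0.19) = 0.44^5.263
ln(A_new/A_old) = ln 0.44 / 0.19 = -0.8210 / 0.19 = -4.3210
A_new/A_old = e^-4.3210 ≈ 0.01329

1.33%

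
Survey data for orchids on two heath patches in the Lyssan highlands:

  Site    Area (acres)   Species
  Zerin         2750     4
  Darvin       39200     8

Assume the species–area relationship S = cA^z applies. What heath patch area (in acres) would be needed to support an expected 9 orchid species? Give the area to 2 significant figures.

62000 acres

z = ln(8/4) / ln(39200/2750) = 0.6931 / 2.6571 = 0.2609
c = 4 / 2750^0.2609 = 4 / 7.892 = 0.5068
A = (9/0.5068)^(1/0.2609) ⇒ ln A = ln(17.76)/0.2609 = 11.0279
A = e^11.0279 ≈ 61570 acres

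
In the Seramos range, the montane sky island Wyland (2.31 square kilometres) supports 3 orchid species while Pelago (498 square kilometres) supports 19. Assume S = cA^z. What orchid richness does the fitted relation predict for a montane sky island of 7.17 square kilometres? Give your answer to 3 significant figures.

z = ln(19/3) / ln(498/2.31) = 1.8458 / 5.3734 = 0.3435
c = 3 / 2.31^0.3435 = 3 / 1.333 = 2.25
S₃ = 2.25 × 7.17^0.3435 = 2.25 × 1.967 ≈ 4.427

4.43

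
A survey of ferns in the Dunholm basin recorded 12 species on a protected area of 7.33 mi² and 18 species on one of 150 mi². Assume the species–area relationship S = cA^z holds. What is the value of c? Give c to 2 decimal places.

9.18

z = ln(S₂/S₁) / ln(A₂/A₁) = ln(18/12) / ln(150/7.33) = 0.4055 / 3.0187 = 0.1343
c = S₁ / A₁^z = 12 / 7.33^0.1343 = 12 / 1.307 = 9.183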